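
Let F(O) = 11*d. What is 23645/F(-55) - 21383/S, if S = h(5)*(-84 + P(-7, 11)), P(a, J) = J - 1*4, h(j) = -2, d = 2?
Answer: 72066/77 ≈ 935.92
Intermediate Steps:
P(a, J) = -4 + J (P(a, J) = J - 4 = -4 + J)
F(O) = 22 (F(O) = 11*2 = 22)
S = 154 (S = -2*(-84 + (-4 + 11)) = -2*(-84 + 7) = -2*(-77) = 154)
23645/F(-55) - 21383/S = 23645/22 - 21383/154 = 72066/77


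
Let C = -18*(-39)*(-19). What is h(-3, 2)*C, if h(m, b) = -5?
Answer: 66690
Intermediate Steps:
C = -13338 (C = 702*(-19) = -13338)
h(-3, 2)*C = -5*(-13338) = 66690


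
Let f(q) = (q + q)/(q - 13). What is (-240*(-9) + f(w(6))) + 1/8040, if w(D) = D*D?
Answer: 400006103/184920 ≈ 2163.1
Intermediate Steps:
w(D) = D²
f(q) = 2*q/(-13 + q) (f(q) = (2*q)/(-13 + q) = 2*q/(-13 + q))
(-240*(-9) + f(w(6))) + 1/8040 = (-240*(-9) + 2*6²/(-13 + 6²)) + 1/8040 = (2160 + 2*36/(-13 + 36)) + 1/8040 = (2160 + 2*36/23) + 1/8040 = (2160 + 2*36*(1/23)) + 1/8040 = (2160 + 72/23) + 1/8040 = 49752/23 + 1/8040 = 400006103/184920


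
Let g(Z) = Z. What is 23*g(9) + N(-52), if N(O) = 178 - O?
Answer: 437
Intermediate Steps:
23*g(9) + N(-52) = 23*9 + (178 - 1*(-52)) = 207 + (178 + 52) = 207 + 230 = 437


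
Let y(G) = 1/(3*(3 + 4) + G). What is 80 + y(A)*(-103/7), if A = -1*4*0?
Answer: 11657/147 ≈ 79.299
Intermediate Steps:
A = 0 (A = -4*0 = 0)
y(G) = 1/(21 + G) (y(G) = 1/(3*7 + G) = 1/(21 + G))
80 + y(A)*(-103/7) = 80 + (-103/7)/(21 + 0) = 80 + (-103*⅐)/21 = 80 + (1/21)*(-103/7) = 80 - 103/147 = 11657/147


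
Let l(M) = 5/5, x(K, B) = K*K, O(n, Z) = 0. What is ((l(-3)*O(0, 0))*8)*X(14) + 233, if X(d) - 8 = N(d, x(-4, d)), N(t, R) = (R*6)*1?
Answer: 233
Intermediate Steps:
x(K, B) = K**2
N(t, R) = 6*R (N(t, R) = (6*R)*1 = 6*R)
l(M) = 1 (l(M) = 5*(1/5) = 1)
X(d) = 104 (X(d) = 8 + 6*(-4)**2 = 8 + 6*16 = 8 + 96 = 104)
((l(-3)*O(0, 0))*8)*X(14) + 233 = ((1*0)*8)*104 + 233 = (0*8)*104 + 233 = 0*104 + 233 = 0 + 233 = 233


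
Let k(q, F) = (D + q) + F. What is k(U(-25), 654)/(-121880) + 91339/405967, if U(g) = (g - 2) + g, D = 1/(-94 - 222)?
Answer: 3440610044743/15635445515360 ≈ 0.22005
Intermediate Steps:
D = -1/316 (D = 1/(-316) = -1/316 ≈ -0.0031646)
U(g) = -2 + 2*g (U(g) = (-2 + g) + g = -2 + 2*g)
k(q, F) = -1/316 + F + q (k(q, F) = (-1/316 + q) + F = -1/316 + F + q)
k(U(-25), 654)/(-121880) + 91339/405967 = (-1/316 + 654 + (-2 + 2*(-25)))/(-121880) + 91339/405967 = (-1/316 + 654 + (-2 - 50))*(-1/121880) + 91339*(1/405967) = (-1/316 + 654 - 52)*(-1/121880) + 91339/405967 = (190231/316)*(-1/121880) + 91339/405967 = -190231/38514080 + 91339/405967 = 3440610044743/15635445515360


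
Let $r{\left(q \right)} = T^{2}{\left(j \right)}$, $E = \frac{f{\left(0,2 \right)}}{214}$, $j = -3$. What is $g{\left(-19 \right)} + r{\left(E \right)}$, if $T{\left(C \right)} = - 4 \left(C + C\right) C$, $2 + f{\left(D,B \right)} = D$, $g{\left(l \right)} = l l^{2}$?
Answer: $-1675$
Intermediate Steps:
$g{\left(l \right)} = l^{3}$
$f{\left(D,B \right)} = -2 + D$
$T{\left(C \right)} = - 8 C^{2}$ ($T{\left(C \right)} = - 4 \cdot 2 C C = - 8 C C = - 8 C^{2}$)
$E = - \frac{1}{107}$ ($E = \frac{-2 + 0}{214} = \left(-2\right) \frac{1}{214} = - \frac{1}{107} \approx -0.0093458$)
$r{\left(q \right)} = 5184$ ($r{\left(q \right)} = \left(- 8 \left(-3\right)^{2}\right)^{2} = \left(\left(-8\right) 9\right)^{2} = \left(-72\right)^{2} = 5184$)
$g{\left(-19 \right)} + r{\left(E \right)} = \left(-19\right)^{3} + 5184 = -6859 + 5184 = -1675$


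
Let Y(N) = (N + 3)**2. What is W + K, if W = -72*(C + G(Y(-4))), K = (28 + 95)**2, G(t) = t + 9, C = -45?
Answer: 17649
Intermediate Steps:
Y(N) = (3 + N)**2
G(t) = 9 + t
K = 15129 (K = 123**2 = 15129)
W = 2520 (W = -72*(-45 + (9 + (3 - 4)**2)) = -72*(-45 + (9 + (-1)**2)) = -72*(-45 + (9 + 1)) = -72*(-45 + 10) = -72*(-35) = 2520)
W + K = 2520 + 15129 = 17649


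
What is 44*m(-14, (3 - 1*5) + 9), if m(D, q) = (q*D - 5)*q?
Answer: -31724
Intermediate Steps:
m(D, q) = q*(-5 + D*q) (m(D, q) = (D*q - 5)*q = (-5 + D*q)*q = q*(-5 + D*q))
44*m(-14, (3 - 1*5) + 9) = 44*(((3 - 1*5) + 9)*(-5 - 14*((3 - 1*5) + 9))) = 44*(((3 - 5) + 9)*(-5 - 14*((3 - 5) + 9))) = 44*((-2 + 9)*(-5 - 14*(-2 + 9))) = 44*(7*(-5 - 14*7)) = 44*(7*(-5 - 98)) = 44*(7*(-103)) = 44*(-721) = -31724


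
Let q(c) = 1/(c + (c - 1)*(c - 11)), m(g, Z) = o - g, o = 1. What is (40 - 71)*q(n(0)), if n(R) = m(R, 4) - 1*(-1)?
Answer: 31/7 ≈ 4.4286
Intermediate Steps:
m(g, Z) = 1 - g
n(R) = 2 - R (n(R) = (1 - R) - 1*(-1) = (1 - R) + 1 = 2 - R)
q(c) = 1/(c + (-1 + c)*(-11 + c))
(40 - 71)*q(n(0)) = (40 - 71)/(11 + (2 - 1*0)² - 11*(2 - 1*0)) = -31/(11 + (2 + 0)² - 11*(2 + 0)) = -31/(11 + 2² - 11*2) = -31/(11 + 4 - 22) = -31/(-7) = -31*(-⅐) = 31/7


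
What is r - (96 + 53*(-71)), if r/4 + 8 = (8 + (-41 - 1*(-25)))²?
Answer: 3891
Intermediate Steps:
r = 224 (r = -32 + 4*(8 + (-41 - 1*(-25)))² = -32 + 4*(8 + (-41 + 25))² = -32 + 4*(8 - 16)² = -32 + 4*(-8)² = -32 + 4*64 = -32 + 256 = 224)
r - (96 + 53*(-71)) = 224 - (96 + 53*(-71)) = 224 - (96 - 3763) = 224 - 1*(-3667) = 224 + 3667 = 3891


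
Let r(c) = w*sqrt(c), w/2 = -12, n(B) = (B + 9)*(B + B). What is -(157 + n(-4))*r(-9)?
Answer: 8424*I ≈ 8424.0*I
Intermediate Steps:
n(B) = 2*B*(9 + B) (n(B) = (9 + B)*(2*B) = 2*B*(9 + B))
w = -24 (w = 2*(-12) = -24)
r(c) = -24*sqrt(c)
-(157 + n(-4))*r(-9) = -(157 + 2*(-4)*(9 - 4))*(-72*I) = -(157 + 2*(-4)*5)*(-72*I) = -(157 - 40)*(-72*I) = -117*(-72*I) = -(-8424)*I = 8424*I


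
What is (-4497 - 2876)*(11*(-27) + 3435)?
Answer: -23136474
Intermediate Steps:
(-4497 - 2876)*(11*(-27) + 3435) = -7373*(-297 + 3435) = -7373*3138 = -23136474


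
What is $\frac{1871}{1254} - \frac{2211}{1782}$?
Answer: $\frac{1418}{5643} \approx 0.25128$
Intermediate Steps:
$\frac{1871}{1254} - \frac{2211}{1782} = 1871 \cdot \frac{1}{1254} - \frac{67}{54} = \frac{1871}{1254} - \frac{67}{54} = \frac{1418}{5643}$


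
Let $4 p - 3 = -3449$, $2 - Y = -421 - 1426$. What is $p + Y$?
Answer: $\frac{1975}{2} \approx 987.5$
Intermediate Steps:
$Y = 1849$ ($Y = 2 - \left(-421 - 1426\right) = 2 - -1847 = 2 + 1847 = 1849$)
$p = - \frac{1723}{2}$ ($p = \frac{3}{4} + \frac{1}{4} \left(-3449\right) = \frac{3}{4} - \frac{3449}{4} = - \frac{1723}{2} \approx -861.5$)
$p + Y = - \frac{1723}{2} + 1849 = \frac{1975}{2}$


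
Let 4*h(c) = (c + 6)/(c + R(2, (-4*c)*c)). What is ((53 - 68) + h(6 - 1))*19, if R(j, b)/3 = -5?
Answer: -11609/40 ≈ -290.23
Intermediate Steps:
R(j, b) = -15 (R(j, b) = 3*(-5) = -15)
h(c) = (6 + c)/(4*(-15 + c)) (h(c) = ((c + 6)/(c - 15))/4 = ((6 + c)/(-15 + c))/4 = (6 + c)/(4*(-15 + c)))
((53 - 68) + h(6 - 1))*19 = ((53 - 68) + (6 + (6 - 1))/(4*(-15 + (6 - 1))))*19 = (-15 + (6 + 5)/(4*(-15 + 5)))*19 = (-15 + (¼)*11/(-10))*19 = (-15 + (¼)*(-⅒)*11)*19 = (-15 - 11/40)*19 = -611/40*19 = -11609/40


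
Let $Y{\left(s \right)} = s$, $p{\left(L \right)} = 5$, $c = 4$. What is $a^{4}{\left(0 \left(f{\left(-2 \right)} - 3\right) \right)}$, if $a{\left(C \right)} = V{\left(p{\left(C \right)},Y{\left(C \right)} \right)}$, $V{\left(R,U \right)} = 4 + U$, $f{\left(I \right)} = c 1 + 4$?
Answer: $256$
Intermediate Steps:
$f{\left(I \right)} = 8$ ($f{\left(I \right)} = 4 \cdot 1 + 4 = 4 + 4 = 8$)
$a{\left(C \right)} = 4 + C$
$a^{4}{\left(0 \left(f{\left(-2 \right)} - 3\right) \right)} = \left(4 + 0 \left(8 - 3\right)\right)^{4} = \left(4 + 0 \cdot 5\right)^{4} = \left(4 + 0\right)^{4} = 4^{4} = 256$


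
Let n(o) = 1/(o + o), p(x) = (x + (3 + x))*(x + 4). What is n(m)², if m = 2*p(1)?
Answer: 1/10000 ≈ 0.00010000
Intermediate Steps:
p(x) = (3 + 2*x)*(4 + x)
m = 50 (m = 2*(12 + 2*1² + 11*1) = 2*(12 + 2*1 + 11) = 2*(12 + 2 + 11) = 2*25 = 50)
n(o) = 1/(2*o)
n(m)² = ((½)/50)² = ((½)*(1/50))² = (1/100)² = 1/10000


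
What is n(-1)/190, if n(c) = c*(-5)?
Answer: 1/38 ≈ 0.026316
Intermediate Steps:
n(c) = -5*c
n(-1)/190 = (-5*(-1))/190 = (1/190)*5 = 1/38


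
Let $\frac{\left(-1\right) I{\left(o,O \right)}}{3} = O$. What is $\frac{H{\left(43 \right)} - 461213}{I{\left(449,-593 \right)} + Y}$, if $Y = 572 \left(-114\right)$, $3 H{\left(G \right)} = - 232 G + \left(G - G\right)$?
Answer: $\frac{1393615}{190287} \approx 7.3238$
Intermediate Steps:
$I{\left(o,O \right)} = - 3 O$
$H{\left(G \right)} = - \frac{232 G}{3}$ ($H{\left(G \right)} = \frac{- 232 G + \left(G - G\right)}{3} = \frac{- 232 G + 0}{3} = \frac{\left(-232\right) G}{3} = - \frac{232 G}{3}$)
$Y = -65208$
$\frac{H{\left(43 \right)} - 461213}{I{\left(449,-593 \right)} + Y} = \frac{\left(- \frac{232}{3}\right) 43 - 461213}{\left(-3\right) \left(-593\right) - 65208} = \frac{- \frac{9976}{3} - 461213}{1779 - 65208} = - \frac{1393615}{3 \left(-63429\right)} = \left(- \frac{1393615}{3}\right) \left(- \frac{1}{63429}\right) = \frac{1393615}{190287}$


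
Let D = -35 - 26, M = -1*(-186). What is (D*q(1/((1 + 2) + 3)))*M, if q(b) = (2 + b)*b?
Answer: -24583/6 ≈ -4097.2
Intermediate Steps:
M = 186
q(b) = b*(2 + b)
D = -61
(D*q(1/((1 + 2) + 3)))*M = -61*(2 + 1/((1 + 2) + 3))/((1 + 2) + 3)*186 = -61*(2 + 1/(3 + 3))/(3 + 3)*186 = -61*(2 + 1/6)/6*186 = -61*(2 + ⅙)/6*186 = -61*13/(6*6)*186 = -61*13/36*186 = -793/36*186 = -24583/6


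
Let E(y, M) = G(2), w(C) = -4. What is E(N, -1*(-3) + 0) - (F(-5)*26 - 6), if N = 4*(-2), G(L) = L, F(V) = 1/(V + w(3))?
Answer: 98/9 ≈ 10.889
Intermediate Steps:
F(V) = 1/(-4 + V) (F(V) = 1/(V - 4) = 1/(-4 + V))
N = -8
E(y, M) = 2
E(N, -1*(-3) + 0) - (F(-5)*26 - 6) = 2 - (26/(-4 - 5) - 6) = 2 - (26/(-9) - 6) = 2 - (-⅑*26 - 6) = 2 - (-26/9 - 6) = 2 - 1*(-80/9) = 2 + 80/9 = 98/9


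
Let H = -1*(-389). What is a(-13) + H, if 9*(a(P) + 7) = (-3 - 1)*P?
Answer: 3490/9 ≈ 387.78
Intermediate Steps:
H = 389
a(P) = -7 - 4*P/9 (a(P) = -7 + ((-3 - 1)*P)/9 = -7 + (-4*P)/9 = -7 - 4*P/9)
a(-13) + H = (-7 - 4/9*(-13)) + 389 = (-7 + 52/9) + 389 = -11/9 + 389 = 3490/9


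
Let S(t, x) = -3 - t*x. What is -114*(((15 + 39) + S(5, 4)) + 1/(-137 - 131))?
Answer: -473499/134 ≈ -3533.6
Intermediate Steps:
S(t, x) = -3 - t*x
-114*(((15 + 39) + S(5, 4)) + 1/(-137 - 131)) = -114*(((15 + 39) + (-3 - 1*5*4)) + 1/(-137 - 131)) = -114*((54 + (-3 - 20)) + 1/(-268)) = -114*((54 - 23) - 1/268) = -114*(31 - 1/268) = -114*8307/268 = -473499/134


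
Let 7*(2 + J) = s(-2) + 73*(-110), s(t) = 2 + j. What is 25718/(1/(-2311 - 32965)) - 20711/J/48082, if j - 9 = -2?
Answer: -350497505257145183/386338870 ≈ -9.0723e+8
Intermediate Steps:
j = 7 (j = 9 - 2 = 7)
s(t) = 9 (s(t) = 2 + 7 = 9)
J = -8035/7 (J = -2 + (9 + 73*(-110))/7 = -2 + (9 - 8030)/7 = -2 + (⅐)*(-8021) = -2 - 8021/7 = -8035/7 ≈ -1147.9)
25718/(1/(-2311 - 32965)) - 20711/J/48082 = 25718/(1/(-2311 - 32965)) - 20711/(-8035/7)/48082 = 25718/(1/(-35276)) - 20711*(-7/8035)*(1/48082) = 25718/(-1/35276) + (144977/8035)*(1/48082) = 25718*(-35276) + 144977/386338870 = -907228168 + 144977/386338870 = -350497505257145183/386338870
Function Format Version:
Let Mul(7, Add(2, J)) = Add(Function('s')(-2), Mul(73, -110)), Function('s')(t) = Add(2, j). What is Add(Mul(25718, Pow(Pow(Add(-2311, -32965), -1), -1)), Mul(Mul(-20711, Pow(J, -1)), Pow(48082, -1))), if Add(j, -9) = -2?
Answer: Rational(-350497505257145183, 386338870) ≈ -9.0723e+8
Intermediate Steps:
j = 7 (j = Add(9, -2) = 7)
Function('s')(t) = 9 (Function('s')(t) = Add(2, 7) = 9)
J = Rational(-8035, 7) (J = Add(-2, Mul(Rational(1, 7), Add(9, Mul(73, -110)))) = Add(-2, Mul(Rational(1, 7), Add(9, -8030))) = Add(-2, Mul(Rational(1, 7), -8021)) = Add(-2, Rational(-8021, 7)) = Rational(-8035, 7) ≈ -1147.9)
Add(Mul(25718, Pow(Pow(Add(-2311, -32965), -1), -1)), Mul(Mul(-20711, Pow(J, -1)), Pow(48082, -1))) = Add(Mul(25718, Pow(Pow(Add(-2311, -32965), -1), -1)), Mul(Mul(-20711, Pow(Rational(-8035, 7), -1)), Pow(48082, -1))) = Add(Mul(25718, Pow(Pow(-35276, -1), -1)), Mul(Mul(-20711, Rational(-7, 8035)), Rational(1, 48082))) = Add(Mul(25718, Pow(Rational(-1, 35276), -1)), Mul(Rational(144977, 8035), Rational(1, 48082))) = Add(Mul(25718, -35276), Rational(144977, 386338870)) = Add(-907228168, Rational(144977, 386338870)) = Rational(-350497505257145183, 386338870)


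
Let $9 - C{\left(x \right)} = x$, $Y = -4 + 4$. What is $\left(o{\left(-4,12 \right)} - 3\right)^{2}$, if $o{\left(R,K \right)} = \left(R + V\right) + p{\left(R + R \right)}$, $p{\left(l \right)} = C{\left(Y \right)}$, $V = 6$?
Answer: $64$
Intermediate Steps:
$Y = 0$
$C{\left(x \right)} = 9 - x$
$p{\left(l \right)} = 9$ ($p{\left(l \right)} = 9 - 0 = 9 + 0 = 9$)
$o{\left(R,K \right)} = 15 + R$ ($o{\left(R,K \right)} = \left(R + 6\right) + 9 = \left(6 + R\right) + 9 = 15 + R$)
$\left(o{\left(-4,12 \right)} - 3\right)^{2} = \left(\left(15 - 4\right) - 3\right)^{2} = \left(11 - 3\right)^{2} = 8^{2} = 64$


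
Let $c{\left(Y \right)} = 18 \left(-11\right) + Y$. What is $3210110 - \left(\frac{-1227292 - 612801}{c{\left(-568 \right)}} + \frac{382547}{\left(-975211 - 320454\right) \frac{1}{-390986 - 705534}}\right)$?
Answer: $\frac{572453903244603}{198495878} \approx 2.884 \cdot 10^{6}$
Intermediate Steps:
$c{\left(Y \right)} = -198 + Y$
$3210110 - \left(\frac{-1227292 - 612801}{c{\left(-568 \right)}} + \frac{382547}{\left(-975211 - 320454\right) \frac{1}{-390986 - 705534}}\right) = 3210110 - \left(\frac{-1227292 - 612801}{-198 - 568} + \frac{382547}{\left(-975211 - 320454\right) \frac{1}{-390986 - 705534}}\right) = 3210110 - \left(\frac{-1227292 - 612801}{-766} + \frac{382547}{\left(-1295665\right) \frac{1}{-1096520}}\right) = 3210110 - \left(\left(-1840093\right) \left(- \frac{1}{766}\right) + \frac{382547}{\left(-1295665\right) \left(- \frac{1}{1096520}\right)}\right) = 3210110 - \left(\frac{1840093}{766} + \frac{382547}{\frac{259133}{219304}}\right) = 3210110 - \left(\frac{1840093}{766} + 382547 \cdot \frac{219304}{259133}\right) = 3210110 - \left(\frac{1840093}{766} + \frac{83894087288}{259133}\right) = 3210110 - \frac{64739699681977}{198495878} = \frac{572453903244603}{198495878}$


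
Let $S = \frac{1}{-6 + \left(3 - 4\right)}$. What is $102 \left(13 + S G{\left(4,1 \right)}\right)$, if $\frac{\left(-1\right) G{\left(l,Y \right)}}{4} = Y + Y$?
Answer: $\frac{10098}{7} \approx 1442.6$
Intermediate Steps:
$G{\left(l,Y \right)} = - 8 Y$ ($G{\left(l,Y \right)} = - 4 \left(Y + Y\right) = - 4 \cdot 2 Y = - 8 Y$)
$S = - \frac{1}{7}$ ($S = \frac{1}{-6 - 1} = \frac{1}{-7} = - \frac{1}{7} \approx -0.14286$)
$102 \left(13 + S G{\left(4,1 \right)}\right) = 102 \left(13 - \frac{\left(-8\right) 1}{7}\right) = 102 \left(13 - - \frac{8}{7}\right) = 102 \left(13 + \frac{8}{7}\right) = 102 \cdot \frac{99}{7} = \frac{10098}{7}$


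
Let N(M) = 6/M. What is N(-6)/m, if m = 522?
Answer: -1/522 ≈ -0.0019157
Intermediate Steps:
N(-6)/m = (6/(-6))/522 = (6*(-1/6))*(1/522) = -1*1/522 = -1/522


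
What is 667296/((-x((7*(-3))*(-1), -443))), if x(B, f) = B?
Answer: -31776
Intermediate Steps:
667296/((-x((7*(-3))*(-1), -443))) = 667296/((-7*(-3)*(-1))) = 667296/((-(-21)*(-1))) = 667296/((-1*21)) = 667296/(-21) = 667296*(-1/21) = -31776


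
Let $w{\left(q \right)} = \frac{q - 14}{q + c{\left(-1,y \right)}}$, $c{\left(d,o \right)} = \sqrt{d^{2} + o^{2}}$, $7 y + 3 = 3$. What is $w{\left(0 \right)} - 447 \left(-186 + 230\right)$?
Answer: $-19682$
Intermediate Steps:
$y = 0$ ($y = - \frac{3}{7} + \frac{1}{7} \cdot 3 = - \frac{3}{7} + \frac{3}{7} = 0$)
$w{\left(q \right)} = \frac{-14 + q}{1 + q}$ ($w{\left(q \right)} = \frac{q - 14}{q + \sqrt{\left(-1\right)^{2} + 0^{2}}} = \frac{-14 + q}{q + \sqrt{1 + 0}} = \frac{-14 + q}{q + \sqrt{1}} = \frac{-14 + q}{q + 1} = \frac{-14 + q}{1 + q}$)
$w{\left(0 \right)} - 447 \left(-186 + 230\right) = \frac{-14 + 0}{1 + 0} - 447 \left(-186 + 230\right) = 1^{-1} \left(-14\right) - 19668 = 1 \left(-14\right) - 19668 = -14 - 19668 = -19682$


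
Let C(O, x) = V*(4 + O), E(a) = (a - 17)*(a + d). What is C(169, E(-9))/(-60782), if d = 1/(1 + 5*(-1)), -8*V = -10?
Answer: -865/243128 ≈ -0.0035578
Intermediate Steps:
V = 5/4 (V = -⅛*(-10) = 5/4 ≈ 1.2500)
d = -¼ (d = 1/(1 - 5) = 1/(-4) = -¼ ≈ -0.25000)
E(a) = (-17 + a)*(-¼ + a) (E(a) = (a - 17)*(a - ¼) = (-17 + a)*(-¼ + a))
C(O, x) = 5 + 5*O/4 (C(O, x) = 5*(4 + O)/4 = 5 + 5*O/4)
C(169, E(-9))/(-60782) = (5 + (5/4)*169)/(-60782) = (5 + 845/4)*(-1/60782) = (865/4)*(-1/60782) = -865/243128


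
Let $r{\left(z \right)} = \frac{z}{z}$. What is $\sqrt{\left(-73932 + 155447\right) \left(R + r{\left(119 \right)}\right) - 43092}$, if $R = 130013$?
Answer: $3 \sqrt{1177560902} \approx 1.0295 \cdot 10^{5}$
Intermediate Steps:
$r{\left(z \right)} = 1$
$\sqrt{\left(-73932 + 155447\right) \left(R + r{\left(119 \right)}\right) - 43092} = \sqrt{\left(-73932 + 155447\right) \left(130013 + 1\right) - 43092} = \sqrt{81515 \cdot 130014 - 43092} = \sqrt{10598091210 - 43092} = \sqrt{10598048118} = 3 \sqrt{1177560902}$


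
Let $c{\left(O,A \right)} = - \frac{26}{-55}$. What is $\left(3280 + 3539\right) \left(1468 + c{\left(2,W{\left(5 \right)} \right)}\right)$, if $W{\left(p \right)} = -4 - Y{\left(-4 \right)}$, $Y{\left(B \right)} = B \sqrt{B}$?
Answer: $\frac{550743354}{55} \approx 1.0014 \cdot 10^{7}$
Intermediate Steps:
$Y{\left(B \right)} = B^{\frac{3}{2}}$
$W{\left(p \right)} = -4 + 8 i$ ($W{\left(p \right)} = -4 - \left(-4\right)^{\frac{3}{2}} = -4 - - 8 i = -4 + 8 i$)
$c{\left(O,A \right)} = \frac{26}{55}$ ($c{\left(O,A \right)} = \left(-26\right) \left(- \frac{1}{55}\right) = \frac{26}{55}$)
$\left(3280 + 3539\right) \left(1468 + c{\left(2,W{\left(5 \right)} \right)}\right) = \left(3280 + 3539\right) \left(1468 + \frac{26}{55}\right) = 6819 \cdot \frac{80766}{55} = \frac{550743354}{55}$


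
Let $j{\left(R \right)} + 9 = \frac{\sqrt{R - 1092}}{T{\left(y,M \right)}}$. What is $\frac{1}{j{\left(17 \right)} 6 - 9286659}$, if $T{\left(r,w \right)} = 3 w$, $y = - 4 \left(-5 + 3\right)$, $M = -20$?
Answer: $- \frac{37146852}{344972153377519} + \frac{2 i \sqrt{43}}{344972153377519} \approx -1.0768 \cdot 10^{-7} + 3.8017 \cdot 10^{-14} i$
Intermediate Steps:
$y = 8$ ($y = \left(-4\right) \left(-2\right) = 8$)
$j{\left(R \right)} = -9 - \frac{\sqrt{-1092 + R}}{60}$ ($j{\left(R \right)} = -9 + \frac{\sqrt{R - 1092}}{3 \left(-20\right)} = -9 + \frac{\sqrt{-1092 + R}}{-60} = -9 + \sqrt{-1092 + R} \left(- \frac{1}{60}\right) = -9 - \frac{\sqrt{-1092 + R}}{60}$)
$\frac{1}{j{\left(17 \right)} 6 - 9286659} = \frac{1}{\left(-9 - \frac{\sqrt{-1092 + 17}}{60}\right) 6 - 9286659} = \frac{1}{\left(-9 - \frac{\sqrt{-1075}}{60}\right) 6 - 9286659} = \frac{1}{\left(-9 - \frac{5 i \sqrt{43}}{60}\right) 6 - 9286659} = \frac{1}{\left(-9 - \frac{i \sqrt{43}}{12}\right) 6 - 9286659} = \frac{1}{\left(-54 - \frac{i \sqrt{43}}{2}\right) - 9286659} = \frac{1}{-9286713 - \frac{i \sqrt{43}}{2}}$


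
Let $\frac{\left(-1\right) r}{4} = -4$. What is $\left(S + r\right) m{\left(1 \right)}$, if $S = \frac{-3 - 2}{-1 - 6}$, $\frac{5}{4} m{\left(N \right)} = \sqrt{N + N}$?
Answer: $\frac{468 \sqrt{2}}{35} \approx 18.91$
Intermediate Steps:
$r = 16$ ($r = \left(-4\right) \left(-4\right) = 16$)
$m{\left(N \right)} = \frac{4 \sqrt{2} \sqrt{N}}{5}$ ($m{\left(N \right)} = \frac{4 \sqrt{N + N}}{5} = \frac{4 \sqrt{2 N}}{5} = \frac{4 \sqrt{2} \sqrt{N}}{5}$)
$S = \frac{5}{7}$ ($S = - \frac{5}{-7} = \left(-5\right) \left(- \frac{1}{7}\right) = \frac{5}{7} \approx 0.71429$)
$\left(S + r\right) m{\left(1 \right)} = \left(\frac{5}{7} + 16\right) \frac{4 \sqrt{2} \sqrt{1}}{5} = \frac{117 \cdot \frac{4}{5} \sqrt{2} \cdot 1}{7} = \frac{117 \frac{4 \sqrt{2}}{5}}{7} = \frac{468 \sqrt{2}}{35}$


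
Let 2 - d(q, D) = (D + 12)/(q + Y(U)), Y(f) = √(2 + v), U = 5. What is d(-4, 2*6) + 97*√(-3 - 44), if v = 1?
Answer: 122/13 + 24*√3/13 + 97*I*√47 ≈ 12.582 + 665.0*I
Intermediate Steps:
Y(f) = √3 (Y(f) = √(2 + 1) = √3)
d(q, D) = 2 - (12 + D)/(q + √3) (d(q, D) = 2 - (D + 12)/(q + √3) = 2 - (12 + D)/(q + √3))
d(-4, 2*6) + 97*√(-3 - 44) = (-12 - 2*6 + 2*(-4) + 2*√3)/(-4 + √3) + 97*√(-3 - 44) = (-12 - 1*12 - 8 + 2*√3)/(-4 + √3) + 97*√(-47) = (-12 - 12 - 8 + 2*√3)/(-4 + √3) + 97*(I*√47) = (-32 + 2*√3)/(-4 + √3) + 97*I*√47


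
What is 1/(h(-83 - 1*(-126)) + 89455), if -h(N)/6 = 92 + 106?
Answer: 1/88267 ≈ 1.1329e-5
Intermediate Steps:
h(N) = -1188 (h(N) = -6*(92 + 106) = -6*198 = -1188)
1/(h(-83 - 1*(-126)) + 89455) = 1/(-1188 + 89455) = 1/88267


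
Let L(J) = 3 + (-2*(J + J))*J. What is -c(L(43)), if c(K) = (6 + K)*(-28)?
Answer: -206836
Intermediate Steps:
L(J) = 3 - 4*J² (L(J) = 3 + (-4*J)*J = 3 - 4*J²)
c(K) = -168 - 28*K
-c(L(43)) = -(-168 - 28*(3 - 4*43²)) = -(-168 - 28*(3 - 4*1849)) = -(-168 - 28*(3 - 7396)) = -(-168 - 28*(-7393)) = -(-168 + 207004) = -1*206836 = -206836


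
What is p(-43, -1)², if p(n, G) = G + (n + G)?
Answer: 2025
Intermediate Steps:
p(n, G) = n + 2*G (p(n, G) = G + (G + n) = n + 2*G)
p(-43, -1)² = (-43 + 2*(-1))² = (-43 - 2)² = (-45)² = 2025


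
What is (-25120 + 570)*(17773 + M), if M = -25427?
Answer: 187905700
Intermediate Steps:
(-25120 + 570)*(17773 + M) = (-25120 + 570)*(17773 - 25427) = -24550*(-7654) = 187905700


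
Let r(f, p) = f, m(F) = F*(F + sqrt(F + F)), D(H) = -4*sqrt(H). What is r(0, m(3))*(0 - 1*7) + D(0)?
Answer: 0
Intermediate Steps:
m(F) = F*(F + sqrt(2)*sqrt(F)) (m(F) = F*(F + sqrt(2*F)) = F*(F + sqrt(2)*sqrt(F)))
r(0, m(3))*(0 - 1*7) + D(0) = 0*(0 - 1*7) - 4*sqrt(0) = 0*(0 - 7) - 4*0 = 0*(-7) + 0 = 0 + 0 = 0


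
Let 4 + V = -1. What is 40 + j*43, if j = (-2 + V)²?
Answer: 2147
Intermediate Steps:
V = -5 (V = -4 - 1 = -5)
j = 49 (j = (-2 - 5)² = (-7)² = 49)
40 + j*43 = 40 + 49*43 = 40 + 2107 = 2147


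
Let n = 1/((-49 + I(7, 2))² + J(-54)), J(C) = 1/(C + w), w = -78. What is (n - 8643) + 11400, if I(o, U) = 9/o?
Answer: 40597777119/14725343 ≈ 2757.0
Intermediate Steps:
J(C) = 1/(-78 + C) (J(C) = 1/(C - 78) = 1/(-78 + C))
n = 6468/14725343 (n = 1/((-49 + 9/7)² + 1/(-78 - 54)) = 1/((-49 + 9*(⅐))² + 1/(-132)) = 1/((-49 + 9/7)² - 1/132) = 1/((-334/7)² - 1/132) = 1/(111556/49 - 1/132) = 1/(14725343/6468) = 6468/14725343 ≈ 0.00043924)
(n - 8643) + 11400 = (6468/14725343 - 8643) + 11400 = -127271133081/14725343 + 11400 = 40597777119/14725343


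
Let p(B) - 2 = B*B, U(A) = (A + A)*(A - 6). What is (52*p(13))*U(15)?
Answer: 2400840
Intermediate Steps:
U(A) = 2*A*(-6 + A) (U(A) = (2*A)*(-6 + A) = 2*A*(-6 + A))
p(B) = 2 + B² (p(B) = 2 + B*B = 2 + B²)
(52*p(13))*U(15) = (52*(2 + 13²))*(2*15*(-6 + 15)) = (52*(2 + 169))*(2*15*9) = (52*171)*270 = 8892*270 = 2400840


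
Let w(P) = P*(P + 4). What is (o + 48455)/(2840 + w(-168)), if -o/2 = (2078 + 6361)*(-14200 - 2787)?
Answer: 286755041/30392 ≈ 9435.2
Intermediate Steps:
w(P) = P*(4 + P)
o = 286706586 (o = -2*(2078 + 6361)*(-14200 - 2787) = -16878*(-16987) = -2*(-143353293) = 286706586)
(o + 48455)/(2840 + w(-168)) = (286706586 + 48455)/(2840 - 168*(4 - 168)) = 286755041/(2840 - 168*(-164)) = 286755041/(2840 + 27552) = 286755041/30392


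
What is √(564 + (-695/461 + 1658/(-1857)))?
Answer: 5*√16463130323223/856077 ≈ 23.698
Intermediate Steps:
√(564 + (-695/461 + 1658/(-1857))) = √(564 + (-695*1/461 + 1658*(-1/1857))) = √(564 + (-695/461 - 1658/1857)) = √(564 - 2054953/856077) = √(480772475/856077) = 5*√16463130323223/856077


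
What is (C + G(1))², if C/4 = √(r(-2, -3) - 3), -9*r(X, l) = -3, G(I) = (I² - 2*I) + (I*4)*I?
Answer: -101/3 + 16*I*√6 ≈ -33.667 + 39.192*I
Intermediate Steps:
G(I) = -2*I + 5*I² (G(I) = (I² - 2*I) + (4*I)*I = (I² - 2*I) + 4*I² = -2*I + 5*I²)
r(X, l) = ⅓ (r(X, l) = -⅑*(-3) = ⅓)
C = 8*I*√6/3 (C = 4*√(⅓ - 3) = 4*√(-8/3) = 4*(2*I*√6/3) = 8*I*√6/3 ≈ 6.532*I)
(C + G(1))² = (8*I*√6/3 + 1*(-2 + 5*1))² = (8*I*√6/3 + 1*(-2 + 5))² = (8*I*√6/3 + 1*3)² = (8*I*√6/3 + 3)² = (3 + 8*I*√6/3)²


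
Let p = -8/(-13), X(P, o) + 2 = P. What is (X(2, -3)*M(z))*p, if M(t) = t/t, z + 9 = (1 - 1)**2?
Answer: 0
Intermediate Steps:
z = -9 (z = -9 + (1 - 1)**2 = -9 + 0**2 = -9 + 0 = -9)
X(P, o) = -2 + P
M(t) = 1
p = 8/13 (p = -8*(-1/13) = 8/13 ≈ 0.61539)
(X(2, -3)*M(z))*p = ((-2 + 2)*1)*(8/13) = (0*1)*(8/13) = 0*(8/13) = 0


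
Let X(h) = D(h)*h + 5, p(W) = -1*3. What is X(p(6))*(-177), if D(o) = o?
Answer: -2478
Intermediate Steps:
p(W) = -3
X(h) = 5 + h² (X(h) = h*h + 5 = h² + 5 = 5 + h²)
X(p(6))*(-177) = (5 + (-3)²)*(-177) = (5 + 9)*(-177) = 14*(-177) = -2478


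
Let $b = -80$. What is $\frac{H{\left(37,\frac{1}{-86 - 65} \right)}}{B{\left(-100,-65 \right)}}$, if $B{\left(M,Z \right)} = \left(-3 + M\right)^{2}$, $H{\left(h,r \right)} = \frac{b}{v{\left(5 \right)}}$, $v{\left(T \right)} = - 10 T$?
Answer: $\frac{8}{53045} \approx 0.00015082$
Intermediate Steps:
$H{\left(h,r \right)} = \frac{8}{5}$ ($H{\left(h,r \right)} = - \frac{80}{\left(-10\right) 5} = - \frac{80}{-50} = \left(-80\right) \left(- \frac{1}{50}\right) = \frac{8}{5}$)
$\frac{H{\left(37,\frac{1}{-86 - 65} \right)}}{B{\left(-100,-65 \right)}} = \frac{8}{5 \left(-3 - 100\right)^{2}} = \frac{8}{5 \left(-103\right)^{2}} = \frac{8}{5 \cdot 10609} = \frac{8}{5} \cdot \frac{1}{10609} = \frac{8}{53045}$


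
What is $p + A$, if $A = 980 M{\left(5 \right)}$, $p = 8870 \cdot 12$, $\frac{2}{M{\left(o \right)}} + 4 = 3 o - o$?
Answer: $\frac{320300}{3} \approx 1.0677 \cdot 10^{5}$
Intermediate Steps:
$M{\left(o \right)} = \frac{2}{-4 + 2 o}$ ($M{\left(o \right)} = \frac{2}{-4 + \left(3 o - o\right)} = \frac{2}{-4 + 2 o}$)
$p = 106440$
$A = \frac{980}{3}$ ($A = \frac{980}{-2 + 5} = \frac{980}{3} \approx 326.67$)
$p + A = 106440 + \frac{980}{3} = \frac{320300}{3}$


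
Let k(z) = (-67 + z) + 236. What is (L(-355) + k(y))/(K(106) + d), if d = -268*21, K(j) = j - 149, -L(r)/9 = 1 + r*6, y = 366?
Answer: -19696/5671 ≈ -3.4731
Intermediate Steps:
k(z) = 169 + z
L(r) = -9 - 54*r (L(r) = -9*(1 + r*6) = -9*(1 + 6*r) = -9 - 54*r)
K(j) = -149 + j
d = -5628
(L(-355) + k(y))/(K(106) + d) = ((-9 - 54*(-355)) + (169 + 366))/((-149 + 106) - 5628) = ((-9 + 19170) + 535)/(-43 - 5628) = (19161 + 535)/(-5671) = 19696*(-1/5671) = -19696/5671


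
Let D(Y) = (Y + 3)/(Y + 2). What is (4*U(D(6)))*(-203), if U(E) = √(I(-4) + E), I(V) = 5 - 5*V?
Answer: -203*√418 ≈ -4150.3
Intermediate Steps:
D(Y) = (3 + Y)/(2 + Y)
U(E) = √(25 + E) (U(E) = √((5 - 5*(-4)) + E) = √((5 + 20) + E) = √(25 + E))
(4*U(D(6)))*(-203) = (4*√(25 + (3 + 6)/(2 + 6)))*(-203) = (4*√(25 + 9/8))*(-203) = (4*√(209/8))*(-203) = (4*(√418/4))*(-203) = √418*(-203) = -203*√418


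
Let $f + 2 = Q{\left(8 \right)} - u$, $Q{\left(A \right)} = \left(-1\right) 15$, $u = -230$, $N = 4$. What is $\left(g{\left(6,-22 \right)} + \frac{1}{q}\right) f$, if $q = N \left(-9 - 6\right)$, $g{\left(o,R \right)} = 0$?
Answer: $- \frac{71}{20} \approx -3.55$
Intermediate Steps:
$q = -60$ ($q = 4 \left(-9 - 6\right) = 4 \left(-15\right) = -60$)
$Q{\left(A \right)} = -15$
$f = 213$ ($f = -2 - -215 = -2 + \left(-15 + 230\right) = -2 + 215 = 213$)
$\left(g{\left(6,-22 \right)} + \frac{1}{q}\right) f = \left(0 + \frac{1}{-60}\right) 213 = \left(0 - \frac{1}{60}\right) 213 = \left(- \frac{1}{60}\right) 213 = - \frac{71}{20}$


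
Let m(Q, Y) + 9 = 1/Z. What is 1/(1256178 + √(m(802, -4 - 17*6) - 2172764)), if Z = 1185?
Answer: 744285465/934956314220772 - I*√762765541185/934956314220772 ≈ 7.9606e-7 - 9.3412e-10*I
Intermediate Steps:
m(Q, Y) = -10664/1185 (m(Q, Y) = -9 + 1/1185 = -10664/1185)
1/(1256178 + √(m(802, -4 - 17*6) - 2172764)) = 1/(1256178 + √(-10664/1185 - 2172764)) = 1/(1256178 + √(-2574736004/1185)) = 1/(1256178 + 2*I*√762765541185/1185)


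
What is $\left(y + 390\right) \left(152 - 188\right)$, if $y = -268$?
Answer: $-4392$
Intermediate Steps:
$\left(y + 390\right) \left(152 - 188\right) = \left(-268 + 390\right) \left(152 - 188\right) = 122 \left(-36\right) = -4392$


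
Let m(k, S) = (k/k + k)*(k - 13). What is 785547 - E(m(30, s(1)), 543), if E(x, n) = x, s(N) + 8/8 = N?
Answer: 785020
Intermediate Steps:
s(N) = -1 + N
m(k, S) = (1 + k)*(-13 + k)
785547 - E(m(30, s(1)), 543) = 785547 - (-13 + 30² - 12*30) = 785547 - (-13 + 900 - 360) = 785547 - 1*527 = 785547 - 527 = 785020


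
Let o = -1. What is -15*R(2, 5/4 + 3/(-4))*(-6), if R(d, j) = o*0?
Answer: 0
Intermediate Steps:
R(d, j) = 0 (R(d, j) = -1*0 = 0)
-15*R(2, 5/4 + 3/(-4))*(-6) = -15*0*(-6) = 0*(-6) = 0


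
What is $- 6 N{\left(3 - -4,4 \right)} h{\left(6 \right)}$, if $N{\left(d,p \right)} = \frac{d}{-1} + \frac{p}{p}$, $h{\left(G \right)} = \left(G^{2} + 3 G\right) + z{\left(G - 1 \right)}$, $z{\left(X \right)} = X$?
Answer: $2124$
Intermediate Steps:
$h{\left(G \right)} = -1 + G^{2} + 4 G$ ($h{\left(G \right)} = \left(G^{2} + 3 G\right) + \left(G - 1\right) = \left(G^{2} + 3 G\right) + \left(-1 + G\right) = -1 + G^{2} + 4 G$)
$N{\left(d,p \right)} = 1 - d$ ($N{\left(d,p \right)} = d \left(-1\right) + 1 = - d + 1 = 1 - d$)
$- 6 N{\left(3 - -4,4 \right)} h{\left(6 \right)} = - 6 \left(1 - \left(3 - -4\right)\right) \left(-1 + 6^{2} + 4 \cdot 6\right) = - 6 \left(1 - \left(3 + 4\right)\right) \left(-1 + 36 + 24\right) = - 6 \left(1 - 7\right) 59 = \left(-6\right) \left(-6\right) 59 = 36 \cdot 59 = 2124$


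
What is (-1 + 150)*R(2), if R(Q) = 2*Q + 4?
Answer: 1192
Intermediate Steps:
R(Q) = 4 + 2*Q
(-1 + 150)*R(2) = (-1 + 150)*(4 + 2*2) = 149*(4 + 4) = 149*8 = 1192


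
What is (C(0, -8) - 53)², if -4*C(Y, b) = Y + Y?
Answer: 2809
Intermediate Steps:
C(Y, b) = -Y/2 (C(Y, b) = -(Y + Y)/4 = -Y/2)
(C(0, -8) - 53)² = (-½*0 - 53)² = (0 - 53)² = (-53)² = 2809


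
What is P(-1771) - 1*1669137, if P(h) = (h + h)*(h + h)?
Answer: 10876627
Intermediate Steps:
P(h) = 4*h² (P(h) = (2*h)*(2*h) = 4*h²)
P(-1771) - 1*1669137 = 4*(-1771)² - 1*1669137 = 4*3136441 - 1669137 = 12545764 - 1669137 = 10876627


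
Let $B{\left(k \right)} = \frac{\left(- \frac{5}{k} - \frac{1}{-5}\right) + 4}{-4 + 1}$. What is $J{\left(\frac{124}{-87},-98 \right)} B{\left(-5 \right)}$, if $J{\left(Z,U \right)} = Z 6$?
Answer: $\frac{6448}{435} \approx 14.823$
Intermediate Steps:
$B{\left(k \right)} = - \frac{7}{5} + \frac{5}{3 k}$ ($B{\left(k \right)} = \frac{\left(- \frac{5}{k} - - \frac{1}{5}\right) + 4}{-3} = \left(\left(- \frac{5}{k} + \frac{1}{5}\right) + 4\right) \left(- \frac{1}{3}\right) = \left(\left(\frac{1}{5} - \frac{5}{k}\right) + 4\right) \left(- \frac{1}{3}\right) = \left(\frac{21}{5} - \frac{5}{k}\right) \left(- \frac{1}{3}\right) = - \frac{7}{5} + \frac{5}{3 k}$)
$J{\left(Z,U \right)} = 6 Z$
$J{\left(\frac{124}{-87},-98 \right)} B{\left(-5 \right)} = 6 \frac{124}{-87} \frac{25 - -105}{15 \left(-5\right)} = 6 \cdot 124 \left(- \frac{1}{87}\right) \frac{1}{15} \left(- \frac{1}{5}\right) \left(25 + 105\right) = 6 \left(- \frac{124}{87}\right) \frac{1}{15} \left(- \frac{1}{5}\right) 130 = \left(- \frac{248}{29}\right) \left(- \frac{26}{15}\right) = \frac{6448}{435}$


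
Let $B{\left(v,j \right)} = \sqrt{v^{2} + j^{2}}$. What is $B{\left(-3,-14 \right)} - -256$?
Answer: $256 + \sqrt{205} \approx 270.32$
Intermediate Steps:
$B{\left(v,j \right)} = \sqrt{j^{2} + v^{2}}$
$B{\left(-3,-14 \right)} - -256 = \sqrt{\left(-14\right)^{2} + \left(-3\right)^{2}} - -256 = \sqrt{196 + 9} + 256 = \sqrt{205} + 256 = 256 + \sqrt{205}$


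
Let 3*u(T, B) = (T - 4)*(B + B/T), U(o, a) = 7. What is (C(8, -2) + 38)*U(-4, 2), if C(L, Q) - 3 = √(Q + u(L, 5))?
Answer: 287 + 7*√22/2 ≈ 303.42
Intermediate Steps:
u(T, B) = (-4 + T)*(B + B/T)/3 (u(T, B) = ((T - 4)*(B + B/T))/3 = ((-4 + T)*(B + B/T))/3 = (-4 + T)*(B + B/T)/3)
C(L, Q) = 3 + √(Q + 5*(-4 + L*(-3 + L))/(3*L)) (C(L, Q) = 3 + √(Q + (⅓)*5*(-4 + L*(-3 + L))/L) = 3 + √(Q + 5*(-4 + L*(-3 + L))/(3*L)))
(C(8, -2) + 38)*U(-4, 2) = ((3 + √(-45 - 60/8 + 9*(-2) + 15*8)/3) + 38)*7 = ((3 + √(-45 - 60*⅛ - 18 + 120)/3) + 38)*7 = ((3 + √(-45 - 15/2 - 18 + 120)/3) + 38)*7 = ((3 + √(99/2)/3) + 38)*7 = ((3 + (3*√22/2)/3) + 38)*7 = ((3 + √22/2) + 38)*7 = (41 + √22/2)*7 = 287 + 7*√22/2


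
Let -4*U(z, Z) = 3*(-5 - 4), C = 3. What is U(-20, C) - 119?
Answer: -449/4 ≈ -112.25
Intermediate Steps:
U(z, Z) = 27/4 (U(z, Z) = -3*(-5 - 4)/4 = -3*(-9)/4 = -¼*(-27) = 27/4)
U(-20, C) - 119 = 27/4 - 119 = -449/4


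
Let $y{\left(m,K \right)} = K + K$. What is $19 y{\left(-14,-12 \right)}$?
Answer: $-456$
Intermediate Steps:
$y{\left(m,K \right)} = 2 K$
$19 y{\left(-14,-12 \right)} = 19 \cdot 2 \left(-12\right) = 19 \left(-24\right) = -456$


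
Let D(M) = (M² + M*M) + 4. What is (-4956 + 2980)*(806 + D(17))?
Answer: -2742688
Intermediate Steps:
D(M) = 4 + 2*M² (D(M) = (M² + M²) + 4 = 2*M² + 4 = 4 + 2*M²)
(-4956 + 2980)*(806 + D(17)) = (-4956 + 2980)*(806 + (4 + 2*17²)) = -1976*(806 + (4 + 2*289)) = -1976*(806 + (4 + 578)) = -1976*(806 + 582) = -1976*1388 = -2742688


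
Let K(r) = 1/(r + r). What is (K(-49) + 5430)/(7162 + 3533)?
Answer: 532139/1048110 ≈ 0.50771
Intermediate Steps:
K(r) = 1/(2*r)
(K(-49) + 5430)/(7162 + 3533) = ((½)/(-49) + 5430)/(7162 + 3533) = ((½)*(-1/49) + 5430)/10695 = (-1/98 + 5430)*(1/10695) = (532139/98)*(1/10695) = 532139/1048110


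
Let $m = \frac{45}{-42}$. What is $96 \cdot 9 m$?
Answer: $- \frac{6480}{7} \approx -925.71$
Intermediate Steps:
$m = - \frac{15}{14}$ ($m = 45 \left(- \frac{1}{42}\right) = - \frac{15}{14} \approx -1.0714$)
$96 \cdot 9 m = 96 \cdot 9 \left(- \frac{15}{14}\right) = 864 \left(- \frac{15}{14}\right) = - \frac{6480}{7}$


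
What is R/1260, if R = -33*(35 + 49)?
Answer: -11/5 ≈ -2.2000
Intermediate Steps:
R = -2772 (R = -33*84 = -2772)
R/1260 = -2772/1260 = -2772*1/1260 = -11/5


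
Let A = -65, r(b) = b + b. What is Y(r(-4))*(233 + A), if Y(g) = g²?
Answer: 10752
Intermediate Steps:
r(b) = 2*b
Y(r(-4))*(233 + A) = (2*(-4))²*(233 - 65) = (-8)²*168 = 64*168 = 10752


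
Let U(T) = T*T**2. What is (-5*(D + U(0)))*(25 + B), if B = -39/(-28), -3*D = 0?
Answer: 0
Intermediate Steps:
D = 0 (D = -1/3*0 = 0)
U(T) = T**3
B = 39/28 (B = -39*(-1/28) = 39/28 ≈ 1.3929)
(-5*(D + U(0)))*(25 + B) = (-5*(0 + 0**3))*(25 + 39/28) = -5*(0 + 0)*(739/28) = -5*0*(739/28) = 0*(739/28) = 0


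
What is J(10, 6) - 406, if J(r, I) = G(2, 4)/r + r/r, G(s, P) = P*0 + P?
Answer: -2023/5 ≈ -404.60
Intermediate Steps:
G(s, P) = P (G(s, P) = 0 + P = P)
J(r, I) = 1 + 4/r (J(r, I) = 4/r + r/r = 4/r + 1 = 1 + 4/r)
J(10, 6) - 406 = (4 + 10)/10 - 406 = (1/10)*14 - 406 = 7/5 - 406 = -2023/5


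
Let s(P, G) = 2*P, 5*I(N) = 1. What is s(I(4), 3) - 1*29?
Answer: -143/5 ≈ -28.600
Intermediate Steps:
I(N) = ⅕ (I(N) = (⅕)*1 = ⅕)
s(I(4), 3) - 1*29 = 2*(⅕) - 1*29 = ⅖ - 29 = -143/5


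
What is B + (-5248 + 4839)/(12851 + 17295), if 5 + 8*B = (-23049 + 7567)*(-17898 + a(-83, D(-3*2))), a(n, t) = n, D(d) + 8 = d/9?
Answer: 4196049427465/120584 ≈ 3.4798e+7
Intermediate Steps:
D(d) = -8 + d/9
B = 278381837/8 (B = -5/8 + ((-23049 + 7567)*(-17898 - 83))/8 = -5/8 + (-15482*(-17981))/8 = -5/8 + (⅛)*278381842 = -5/8 + 139190921/4 = 278381837/8 ≈ 3.4798e+7)
B + (-5248 + 4839)/(12851 + 17295) = 278381837/8 + (-5248 + 4839)/(12851 + 17295) = 278381837/8 - 409/30146 = 4196049427465/120584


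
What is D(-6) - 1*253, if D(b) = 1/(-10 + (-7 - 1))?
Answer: -4555/18 ≈ -253.06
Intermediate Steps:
D(b) = -1/18 (D(b) = 1/(-10 - 8) = 1/(-18) = -1/18)
D(-6) - 1*253 = -1/18 - 1*253 = -1/18 - 253 = -4555/18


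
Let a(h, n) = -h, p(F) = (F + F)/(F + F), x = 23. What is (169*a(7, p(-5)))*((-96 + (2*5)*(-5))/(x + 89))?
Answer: 12337/8 ≈ 1542.1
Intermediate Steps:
p(F) = 1 (p(F) = (2*F)/((2*F)) = (2*F)*(1/(2*F)) = 1)
(169*a(7, p(-5)))*((-96 + (2*5)*(-5))/(x + 89)) = (169*(-1*7))*((-96 + (2*5)*(-5))/(23 + 89)) = (169*(-7))*((-96 + 10*(-5))/112) = -1183*(-96 - 50)/112 = -(-172718)/112 = -1183*(-73/56) = 12337/8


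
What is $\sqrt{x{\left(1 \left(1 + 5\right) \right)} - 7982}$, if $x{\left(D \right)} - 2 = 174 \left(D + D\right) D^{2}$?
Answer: $2 \sqrt{16797} \approx 259.21$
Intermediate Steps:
$x{\left(D \right)} = 2 + 348 D^{3}$ ($x{\left(D \right)} = 2 + 174 \left(D + D\right) D^{2} = 2 + 174 \cdot 2 D D^{2} = 2 + 348 D D^{2} = 2 + 348 D^{3}$)
$\sqrt{x{\left(1 \left(1 + 5\right) \right)} - 7982} = \sqrt{\left(2 + 348 \left(1 \left(1 + 5\right)\right)^{3}\right) - 7982} = \sqrt{\left(2 + 348 \left(1 \cdot 6\right)^{3}\right) - 7982} = \sqrt{\left(2 + 348 \cdot 6^{3}\right) - 7982} = \sqrt{\left(2 + 348 \cdot 216\right) - 7982} = \sqrt{\left(2 + 75168\right) - 7982} = \sqrt{75170 - 7982} = \sqrt{67188} = 2 \sqrt{16797}$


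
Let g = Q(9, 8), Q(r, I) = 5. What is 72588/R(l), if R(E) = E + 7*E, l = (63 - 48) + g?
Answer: 18147/40 ≈ 453.67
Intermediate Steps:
g = 5
l = 20 (l = (63 - 48) + 5 = 15 + 5 = 20)
R(E) = 8*E
72588/R(l) = 72588/((8*20)) = 72588/160 = 72588*(1/160) = 18147/40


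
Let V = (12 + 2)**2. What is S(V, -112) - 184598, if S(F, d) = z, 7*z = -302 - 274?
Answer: -1292762/7 ≈ -1.8468e+5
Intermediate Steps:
V = 196 (V = 14**2 = 196)
z = -576/7 (z = (-302 - 274)/7 = (1/7)*(-576) = -576/7 ≈ -82.286)
S(F, d) = -576/7
S(V, -112) - 184598 = -576/7 - 184598 = -1292762/7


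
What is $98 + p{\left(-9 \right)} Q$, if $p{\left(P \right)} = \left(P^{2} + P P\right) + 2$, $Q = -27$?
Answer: $-4330$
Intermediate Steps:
$p{\left(P \right)} = 2 + 2 P^{2}$ ($p{\left(P \right)} = \left(P^{2} + P^{2}\right) + 2 = 2 P^{2} + 2 = 2 + 2 P^{2}$)
$98 + p{\left(-9 \right)} Q = 98 + \left(2 + 2 \left(-9\right)^{2}\right) \left(-27\right) = 98 + \left(2 + 2 \cdot 81\right) \left(-27\right) = 98 + \left(2 + 162\right) \left(-27\right) = 98 + 164 \left(-27\right) = 98 - 4428 = -4330$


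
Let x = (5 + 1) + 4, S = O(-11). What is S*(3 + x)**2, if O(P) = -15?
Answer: -2535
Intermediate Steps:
S = -15
x = 10 (x = 6 + 4 = 10)
S*(3 + x)**2 = -15*(3 + 10)**2 = -15*13**2 = -15*169 = -2535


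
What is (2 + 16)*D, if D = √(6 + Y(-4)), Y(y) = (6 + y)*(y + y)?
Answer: 18*I*√10 ≈ 56.921*I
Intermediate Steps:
Y(y) = 2*y*(6 + y) (Y(y) = (6 + y)*(2*y) = 2*y*(6 + y))
D = I*√10 (D = √(6 + 2*(-4)*(6 - 4)) = √(6 + 2*(-4)*2) = √(6 - 16) = √(-10) = I*√10 ≈ 3.1623*I)
(2 + 16)*D = (2 + 16)*(I*√10) = 18*(I*√10) = 18*I*√10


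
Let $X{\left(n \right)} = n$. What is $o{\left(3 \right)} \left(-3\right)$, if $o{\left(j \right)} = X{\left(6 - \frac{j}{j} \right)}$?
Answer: $-15$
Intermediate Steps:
$o{\left(j \right)} = 5$ ($o{\left(j \right)} = 6 - \frac{j}{j} = 6 - 1 = 5$)
$o{\left(3 \right)} \left(-3\right) = 5 \left(-3\right) = -15$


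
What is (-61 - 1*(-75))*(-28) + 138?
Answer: -254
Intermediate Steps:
(-61 - 1*(-75))*(-28) + 138 = (-61 + 75)*(-28) + 138 = 14*(-28) + 138 = -392 + 138 = -254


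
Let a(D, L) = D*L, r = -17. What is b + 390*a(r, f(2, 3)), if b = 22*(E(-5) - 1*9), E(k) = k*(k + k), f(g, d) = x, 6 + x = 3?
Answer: 20792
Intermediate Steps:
x = -3 (x = -6 + 3 = -3)
f(g, d) = -3
E(k) = 2*k² (E(k) = k*(2*k) = 2*k²)
b = 902 (b = 22*(2*(-5)² - 1*9) = 22*(2*25 - 9) = 22*(50 - 9) = 22*41 = 902)
b + 390*a(r, f(2, 3)) = 902 + 390*(-17*(-3)) = 902 + 390*51 = 902 + 19890 = 20792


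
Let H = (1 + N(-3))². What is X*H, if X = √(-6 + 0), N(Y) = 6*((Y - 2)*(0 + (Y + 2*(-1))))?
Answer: 22801*I*√6 ≈ 55851.0*I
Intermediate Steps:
N(Y) = 6*(-2 + Y)² (N(Y) = 6*((-2 + Y)*(0 + (Y - 2))) = 6*((-2 + Y)*(0 + (-2 + Y))) = 6*((-2 + Y)*(-2 + Y)) = 6*(-2 + Y)²)
X = I*√6 (X = √(-6) = I*√6 ≈ 2.4495*I)
H = 22801 (H = (1 + 6*(-2 - 3)²)² = (1 + 6*(-5)²)² = (1 + 6*25)² = (1 + 150)² = 151² = 22801)
X*H = (I*√6)*22801 = 22801*I*√6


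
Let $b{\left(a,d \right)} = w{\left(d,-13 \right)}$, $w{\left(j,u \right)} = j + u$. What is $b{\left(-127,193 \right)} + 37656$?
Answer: $37836$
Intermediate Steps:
$b{\left(a,d \right)} = -13 + d$ ($b{\left(a,d \right)} = d - 13 = -13 + d$)
$b{\left(-127,193 \right)} + 37656 = \left(-13 + 193\right) + 37656 = 180 + 37656 = 37836$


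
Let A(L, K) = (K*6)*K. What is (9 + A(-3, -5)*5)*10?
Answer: 7590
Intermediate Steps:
A(L, K) = 6*K² (A(L, K) = (6*K)*K = 6*K²)
(9 + A(-3, -5)*5)*10 = (9 + (6*(-5)²)*5)*10 = (9 + (6*25)*5)*10 = (9 + 150*5)*10 = (9 + 750)*10 = 759*10 = 7590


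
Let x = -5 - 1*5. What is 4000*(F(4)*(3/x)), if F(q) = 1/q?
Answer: -300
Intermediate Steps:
x = -10 (x = -5 - 5 = -10)
4000*(F(4)*(3/x)) = 4000*((3/(-10))/4) = 4000*((3*(-⅒))/4) = 4000*((¼)*(-3/10)) = 4000*(-3/40) = -300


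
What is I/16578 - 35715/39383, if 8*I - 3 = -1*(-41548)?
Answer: -3100263127/5223130992 ≈ -0.59356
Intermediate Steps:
I = 41551/8 (I = 3/8 + (-1*(-41548))/8 = 3/8 + (⅛)*41548 = 3/8 + 10387/2 = 41551/8 ≈ 5193.9)
I/16578 - 35715/39383 = (41551/8)/16578 - 35715/39383 = (41551/8)*(1/16578) - 35715*1/39383 = 41551/132624 - 35715/39383 = -3100263127/5223130992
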